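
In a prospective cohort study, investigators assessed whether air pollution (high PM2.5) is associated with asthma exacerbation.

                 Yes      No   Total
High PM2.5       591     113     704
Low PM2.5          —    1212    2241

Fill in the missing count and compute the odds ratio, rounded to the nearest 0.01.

6.16

The missing cell is in the unexposed row: 2241 − 1212 = 1029.
So a = 591, b = 113, c = 1029, d = 1212.
OR = (a·d)/(b·c) = (591 × 1212) / (113 × 1029) = 716292 / 116277 = 6.16022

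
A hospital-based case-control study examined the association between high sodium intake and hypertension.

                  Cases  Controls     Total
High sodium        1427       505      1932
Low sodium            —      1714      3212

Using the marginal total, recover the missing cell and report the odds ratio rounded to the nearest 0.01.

3.23

The missing cell is in the unexposed row: 3212 − 1714 = 1498.
So a = 1427, b = 505, c = 1498, d = 1714.
OR = (a·d)/(b·c) = (1427 × 1714) / (505 × 1498) = 2445878 / 756490 = 3.23319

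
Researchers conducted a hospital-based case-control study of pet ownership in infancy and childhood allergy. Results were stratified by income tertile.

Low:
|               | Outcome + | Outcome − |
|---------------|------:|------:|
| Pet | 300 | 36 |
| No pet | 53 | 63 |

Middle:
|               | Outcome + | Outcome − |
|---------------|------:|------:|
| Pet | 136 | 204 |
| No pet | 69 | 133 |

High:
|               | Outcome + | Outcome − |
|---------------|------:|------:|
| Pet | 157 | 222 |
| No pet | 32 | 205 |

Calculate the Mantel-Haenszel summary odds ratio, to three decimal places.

OR_MH = Σ(aᵢdᵢ/nᵢ) / Σ(bᵢcᵢ/nᵢ), where nᵢ is the stratum total.
Stratum 1 (Low): n = 452; a·d/n = 300·63/452 = 41.8142; b·c/n = 36·53/452 = 4.2212
Stratum 2 (Middle): n = 542; a·d/n = 136·133/542 = 33.3727; b·c/n = 204·69/542 = 25.9705
Stratum 3 (High): n = 616; a·d/n = 157·205/616 = 52.2484; b·c/n = 222·32/616 = 11.5325
OR_MH = (41.8142 + 33.3727 + 52.2484) / (4.2212 + 25.9705 + 11.5325) = 127.4352 / 41.7242 = 3.05423

3.054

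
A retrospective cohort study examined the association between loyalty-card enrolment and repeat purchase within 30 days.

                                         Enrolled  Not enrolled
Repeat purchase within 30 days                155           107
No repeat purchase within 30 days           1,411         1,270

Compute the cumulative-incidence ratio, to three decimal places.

Reading the table with exposure as columns: a = 155 (Enrolled, case), b = 1411 (Enrolled, non-case), c = 107 (Not enrolled, case), d = 1270.
Risk in exposed = 155/1566 = 0.09898; risk in unexposed = 107/1377 = 0.07771.
RR = 0.09898 / 0.07771 = 1.27377
The risk among the exposed is 1.27 times that among the unexposed.

1.274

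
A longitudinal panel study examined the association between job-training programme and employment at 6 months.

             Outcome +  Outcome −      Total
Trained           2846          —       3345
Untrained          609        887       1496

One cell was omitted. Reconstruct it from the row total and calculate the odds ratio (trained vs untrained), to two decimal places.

8.31

The missing cell is in the exposed row: 3345 − 2846 = 499.
So a = 2846, b = 499, c = 609, d = 887.
OR = (a·d)/(b·c) = (2846 × 887) / (499 × 609) = 2524402 / 303891 = 8.30693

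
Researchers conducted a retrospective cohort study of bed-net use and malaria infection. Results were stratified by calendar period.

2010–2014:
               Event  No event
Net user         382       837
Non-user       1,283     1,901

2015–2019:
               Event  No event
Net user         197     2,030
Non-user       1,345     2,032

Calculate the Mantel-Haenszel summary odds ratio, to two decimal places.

OR_MH = Σ(aᵢdᵢ/nᵢ) / Σ(bᵢcᵢ/nᵢ), where nᵢ is the stratum total.
Stratum 1 (2010–2014): n = 4403; a·d/n = 382·1901/4403 = 164.9289; b·c/n = 837·1283/4403 = 243.8953
Stratum 2 (2015–2019): n = 5604; a·d/n = 197·2032/5604 = 71.4318; b·c/n = 2030·1345/5604 = 487.2145
OR_MH = (164.9289 + 71.4318) / (243.8953 + 487.2145) = 236.3607 / 731.1098 = 0.32329

0.32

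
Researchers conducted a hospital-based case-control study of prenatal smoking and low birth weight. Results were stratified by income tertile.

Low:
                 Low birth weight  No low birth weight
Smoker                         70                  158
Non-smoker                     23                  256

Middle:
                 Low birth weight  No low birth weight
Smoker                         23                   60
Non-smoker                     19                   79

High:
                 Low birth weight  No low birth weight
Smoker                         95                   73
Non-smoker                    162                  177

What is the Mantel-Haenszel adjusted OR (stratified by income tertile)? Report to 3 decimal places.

OR_MH = Σ(aᵢdᵢ/nᵢ) / Σ(bᵢcᵢ/nᵢ), where nᵢ is the stratum total.
Stratum 1 (Low): n = 507; a·d/n = 70·256/507 = 35.3452; b·c/n = 158·23/507 = 7.1677
Stratum 2 (Middle): n = 181; a·d/n = 23·79/181 = 10.0387; b·c/n = 60·19/181 = 6.2983
Stratum 3 (High): n = 507; a·d/n = 95·177/507 = 33.1657; b·c/n = 73·162/507 = 23.3254
OR_MH = (35.3452 + 10.0387 + 33.1657) / (7.1677 + 6.2983 + 23.3254) = 78.5495 / 36.7914 = 2.13499

2.135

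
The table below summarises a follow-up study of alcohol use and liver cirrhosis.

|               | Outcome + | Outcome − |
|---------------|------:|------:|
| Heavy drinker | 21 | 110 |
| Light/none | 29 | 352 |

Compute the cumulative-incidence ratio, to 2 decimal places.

2.11

Cells: a = 21, b = 110, c = 29, d = 352.
Risk in exposed = 21/131 = 0.16031; risk in unexposed = 29/381 = 0.07612.
RR = 0.16031 / 0.07612 = 2.10608
The risk among the exposed is 2.11 times that among the unexposed.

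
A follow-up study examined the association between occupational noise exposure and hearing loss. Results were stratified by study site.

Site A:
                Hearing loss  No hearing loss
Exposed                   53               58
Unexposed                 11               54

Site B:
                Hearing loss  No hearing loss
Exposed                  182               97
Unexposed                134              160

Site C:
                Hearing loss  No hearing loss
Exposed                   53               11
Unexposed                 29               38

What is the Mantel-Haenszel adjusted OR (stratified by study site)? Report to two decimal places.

OR_MH = Σ(aᵢdᵢ/nᵢ) / Σ(bᵢcᵢ/nᵢ), where nᵢ is the stratum total.
Stratum 1 (Site A): n = 176; a·d/n = 53·54/176 = 16.2614; b·c/n = 58·11/176 = 3.6250
Stratum 2 (Site B): n = 573; a·d/n = 182·160/573 = 50.8202; b·c/n = 97·134/573 = 22.6841
Stratum 3 (Site C): n = 131; a·d/n = 53·38/131 = 15.3740; b·c/n = 11·29/131 = 2.4351
OR_MH = (16.2614 + 50.8202 + 15.3740) / (3.6250 + 22.6841 + 2.4351) = 82.4557 / 28.7442 = 2.86860

2.87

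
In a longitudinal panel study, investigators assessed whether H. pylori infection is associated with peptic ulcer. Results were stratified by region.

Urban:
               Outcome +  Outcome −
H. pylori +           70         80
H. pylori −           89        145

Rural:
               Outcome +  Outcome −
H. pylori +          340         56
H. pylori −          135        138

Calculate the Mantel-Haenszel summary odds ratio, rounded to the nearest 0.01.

3.24

OR_MH = Σ(aᵢdᵢ/nᵢ) / Σ(bᵢcᵢ/nᵢ), where nᵢ is the stratum total.
Stratum 1 (Urban): n = 384; a·d/n = 70·145/384 = 26.4323; b·c/n = 80·89/384 = 18.5417
Stratum 2 (Rural): n = 669; a·d/n = 340·138/669 = 70.1345; b·c/n = 56·135/669 = 11.3004
OR_MH = (26.4323 + 70.1345) / (18.5417 + 11.3004) = 96.5668 / 29.8421 = 3.23592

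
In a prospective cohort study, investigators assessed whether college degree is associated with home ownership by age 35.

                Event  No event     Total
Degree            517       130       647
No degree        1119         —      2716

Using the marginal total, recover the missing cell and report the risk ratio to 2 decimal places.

The missing cell is in the unexposed row: 2716 − 1119 = 1597.
So a = 517, b = 130, c = 1119, d = 1597.
RR = [a/(a+b)] / [c/(c+d)] = (517/647) / (1119/2716) = 0.79907/0.41200 = 1.93948

1.94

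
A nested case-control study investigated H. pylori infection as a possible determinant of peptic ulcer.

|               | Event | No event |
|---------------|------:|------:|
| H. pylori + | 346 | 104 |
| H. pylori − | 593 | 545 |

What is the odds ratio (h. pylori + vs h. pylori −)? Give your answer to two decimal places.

Cells: a = 346, b = 104, c = 593, d = 545.
OR = (a·d)/(b·c) = (346 × 545) / (104 × 593) = 188570 / 61672 = 3.05763
The odds of peptic ulcer are about 3.06 times as high in the h. pylori + group.

3.06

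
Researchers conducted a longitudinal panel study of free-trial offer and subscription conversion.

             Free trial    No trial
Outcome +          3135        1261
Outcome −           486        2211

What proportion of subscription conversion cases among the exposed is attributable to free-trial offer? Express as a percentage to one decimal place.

Reading the table with exposure as columns: a = 3135 (Free trial, case), b = 486 (Free trial, non-case), c = 1261 (No trial, case), d = 2211.
Risk in exposed = 3135/3621 = 0.86578; risk in unexposed = 1261/3472 = 0.36319.
RR = 0.86578/0.36319 = 2.38382
AR% = (RR − 1)/RR × 100 = (2.38382 − 1)/2.38382 × 100 = 58.0505%

58.1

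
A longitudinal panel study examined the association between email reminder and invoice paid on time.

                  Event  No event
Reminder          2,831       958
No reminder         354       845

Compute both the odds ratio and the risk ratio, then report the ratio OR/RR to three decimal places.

Cells: a = 2831, b = 958, c = 354, d = 845.
OR = (2831·845)/(958·354) = 2392195/339132 = 7.05388
Risk in exposed = 2831/3789 = 0.74716; risk in unexposed = 354/1199 = 0.29525; RR = 2.53064
OR/RR = 7.05388 / 2.53064 = 2.78738
The outcome is not rare, so the OR lies further from 1 than the RR.

2.787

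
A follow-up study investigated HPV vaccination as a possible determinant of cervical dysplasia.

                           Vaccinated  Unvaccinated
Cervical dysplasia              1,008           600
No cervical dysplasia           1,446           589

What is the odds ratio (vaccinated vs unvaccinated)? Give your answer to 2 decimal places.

0.68

Reading the table with exposure as columns: a = 1008 (Vaccinated, case), b = 1446 (Vaccinated, non-case), c = 600 (Unvaccinated, case), d = 589.
OR = (a·d)/(b·c) = (1008 × 589) / (1446 × 600) = 593712 / 867600 = 0.68432
Exposure is associated with lower odds of cervical dysplasia (OR = 0.68 < 1).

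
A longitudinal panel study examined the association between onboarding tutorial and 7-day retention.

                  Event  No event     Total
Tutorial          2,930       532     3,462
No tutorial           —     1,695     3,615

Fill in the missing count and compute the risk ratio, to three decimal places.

1.593

The missing cell is in the unexposed row: 3615 − 1695 = 1920.
So a = 2930, b = 532, c = 1920, d = 1695.
RR = [a/(a+b)] / [c/(c+d)] = (2930/3462) / (1920/3615) = 0.84633/0.53112 = 1.59348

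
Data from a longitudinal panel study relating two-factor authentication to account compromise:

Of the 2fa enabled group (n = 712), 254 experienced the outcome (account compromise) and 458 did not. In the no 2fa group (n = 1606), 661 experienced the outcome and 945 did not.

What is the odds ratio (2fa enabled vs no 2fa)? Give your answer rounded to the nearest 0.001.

From the description: a = 254, b = 458, c = 661, d = 945.
OR = (a·d)/(b·c) = (254 × 945) / (458 × 661) = 240030 / 302738 = 0.79286
Exposure is associated with lower odds of account compromise (OR = 0.79 < 1).

0.793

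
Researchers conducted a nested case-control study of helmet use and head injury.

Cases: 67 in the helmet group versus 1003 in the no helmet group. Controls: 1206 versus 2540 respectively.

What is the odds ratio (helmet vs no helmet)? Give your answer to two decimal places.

From the description: a = 67, b = 1206, c = 1003, d = 2540.
OR = (a·d)/(b·c) = (67 × 2540) / (1206 × 1003) = 170180 / 1209618 = 0.14069
Exposure is associated with lower odds of head injury (OR = 0.14 < 1).

0.14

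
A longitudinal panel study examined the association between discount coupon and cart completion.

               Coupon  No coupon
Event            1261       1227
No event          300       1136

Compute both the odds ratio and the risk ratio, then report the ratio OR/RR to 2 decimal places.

Reading the table with exposure as columns: a = 1261 (Coupon, case), b = 300 (Coupon, non-case), c = 1227 (No coupon, case), d = 1136.
OR = (1261·1136)/(300·1227) = 1432496/368100 = 3.89159
Risk in exposed = 1261/1561 = 0.80782; risk in unexposed = 1227/2363 = 0.51926; RR = 1.55572
OR/RR = 3.89159 / 1.55572 = 2.50148
The outcome is not rare, so the OR lies further from 1 than the RR.

2.50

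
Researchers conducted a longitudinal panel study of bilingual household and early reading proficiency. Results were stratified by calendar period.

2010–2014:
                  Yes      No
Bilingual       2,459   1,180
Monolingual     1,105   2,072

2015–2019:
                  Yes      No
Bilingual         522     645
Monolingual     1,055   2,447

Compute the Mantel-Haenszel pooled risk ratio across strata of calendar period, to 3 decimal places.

1.801

RR_MH = Σ(aᵢ·n₀ᵢ/nᵢ) / Σ(cᵢ·n₁ᵢ/nᵢ), with n₁ᵢ = aᵢ+bᵢ (exposed), n₀ᵢ = cᵢ+dᵢ (unexposed), nᵢ = n₁ᵢ+n₀ᵢ.
Stratum 1 (2010–2014): n₁ = 3639, n₀ = 3177, n = 6816; a·n₀/n = 2459·3177/6816 = 1146.1624; c·n₁/n = 1105·3639/6816 = 589.9494
Stratum 2 (2015–2019): n₁ = 1167, n₀ = 3502, n = 4669; a·n₀/n = 522·3502/4669 = 391.5280; c·n₁/n = 1055·1167/4669 = 263.6935
RR_MH = (1146.1624 + 391.5280) / (589.9494 + 263.6935) = 1537.6904 / 853.6429 = 1.80133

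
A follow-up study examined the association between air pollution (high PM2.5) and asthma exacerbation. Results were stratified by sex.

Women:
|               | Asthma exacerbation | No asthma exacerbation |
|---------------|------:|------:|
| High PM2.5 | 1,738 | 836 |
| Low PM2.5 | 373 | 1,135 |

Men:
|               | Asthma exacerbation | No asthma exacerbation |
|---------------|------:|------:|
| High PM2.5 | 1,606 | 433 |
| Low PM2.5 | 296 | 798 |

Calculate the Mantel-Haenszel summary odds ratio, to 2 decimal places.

7.61

OR_MH = Σ(aᵢdᵢ/nᵢ) / Σ(bᵢcᵢ/nᵢ), where nᵢ is the stratum total.
Stratum 1 (Women): n = 4082; a·d/n = 1738·1135/4082 = 483.2509; b·c/n = 836·373/4082 = 76.3910
Stratum 2 (Men): n = 3133; a·d/n = 1606·798/3133 = 409.0610; b·c/n = 433·296/3133 = 40.9090
OR_MH = (483.2509 + 409.0610) / (76.3910 + 40.9090) = 892.3118 / 117.3000 = 7.60709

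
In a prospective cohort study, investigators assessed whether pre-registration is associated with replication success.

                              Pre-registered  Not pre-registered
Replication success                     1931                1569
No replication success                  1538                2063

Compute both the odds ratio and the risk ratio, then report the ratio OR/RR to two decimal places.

Reading the table with exposure as columns: a = 1931 (Pre-registered, case), b = 1538 (Pre-registered, non-case), c = 1569 (Not pre-registered, case), d = 2063.
OR = (1931·2063)/(1538·1569) = 3983653/2413122 = 1.65083
Risk in exposed = 1931/3469 = 0.55664; risk in unexposed = 1569/3632 = 0.43199; RR = 1.28855
OR/RR = 1.65083 / 1.28855 = 1.28115
The outcome is not rare, so the OR lies further from 1 than the RR.

1.28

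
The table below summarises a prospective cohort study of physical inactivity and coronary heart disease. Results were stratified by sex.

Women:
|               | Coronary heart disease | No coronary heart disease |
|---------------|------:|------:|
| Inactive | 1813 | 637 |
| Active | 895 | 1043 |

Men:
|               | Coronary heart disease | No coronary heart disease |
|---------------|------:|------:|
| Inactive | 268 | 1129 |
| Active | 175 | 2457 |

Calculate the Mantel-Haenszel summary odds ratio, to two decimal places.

3.32

OR_MH = Σ(aᵢdᵢ/nᵢ) / Σ(bᵢcᵢ/nᵢ), where nᵢ is the stratum total.
Stratum 1 (Women): n = 4388; a·d/n = 1813·1043/4388 = 430.9387; b·c/n = 637·895/4388 = 129.9259
Stratum 2 (Men): n = 4029; a·d/n = 268·2457/4029 = 163.4341; b·c/n = 1129·175/4029 = 49.0382
OR_MH = (430.9387 + 163.4341) / (129.9259 + 49.0382) = 594.3728 / 178.9642 = 3.32118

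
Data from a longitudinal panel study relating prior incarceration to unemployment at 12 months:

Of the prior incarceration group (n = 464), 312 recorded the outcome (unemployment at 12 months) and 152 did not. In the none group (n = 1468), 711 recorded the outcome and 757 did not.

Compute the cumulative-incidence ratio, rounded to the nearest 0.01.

From the description: a = 312, b = 152, c = 711, d = 757.
Risk in exposed = 312/464 = 0.67241; risk in unexposed = 711/1468 = 0.48433.
RR = 0.67241 / 0.48433 = 1.38833
The risk among the exposed is 1.39 times that among the unexposed.

1.39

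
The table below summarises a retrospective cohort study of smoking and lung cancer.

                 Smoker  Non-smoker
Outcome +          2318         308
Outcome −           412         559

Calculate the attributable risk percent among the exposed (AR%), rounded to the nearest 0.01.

58.16

Reading the table with exposure as columns: a = 2318 (Smoker, case), b = 412 (Smoker, non-case), c = 308 (Non-smoker, case), d = 559.
Risk in exposed = 2318/2730 = 0.84908; risk in unexposed = 308/867 = 0.35525.
RR = 0.84908/0.35525 = 2.39012
AR% = (RR − 1)/RR × 100 = (2.39012 − 1)/2.39012 × 100 = 58.1610%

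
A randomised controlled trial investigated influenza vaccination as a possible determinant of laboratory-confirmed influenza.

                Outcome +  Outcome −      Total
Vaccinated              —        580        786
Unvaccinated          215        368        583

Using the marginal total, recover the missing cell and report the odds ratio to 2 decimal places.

The missing cell is in the exposed row: 786 − 580 = 206.
So a = 206, b = 580, c = 215, d = 368.
OR = (a·d)/(b·c) = (206 × 368) / (580 × 215) = 75808 / 124700 = 0.60792

0.61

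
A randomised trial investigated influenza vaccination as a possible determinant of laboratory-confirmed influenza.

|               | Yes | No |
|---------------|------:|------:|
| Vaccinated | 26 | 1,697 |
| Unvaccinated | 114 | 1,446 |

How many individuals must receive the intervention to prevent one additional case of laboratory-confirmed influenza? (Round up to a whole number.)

Risk in treated group = 26/1723 = 0.01509; risk in control = 114/1560 = 0.07308.
Absolute risk reduction = 0.07308 − 0.01509 = 0.05799
NNT = 1 / ARR = 1 / 0.05799 = 17.245 → round up → 18

18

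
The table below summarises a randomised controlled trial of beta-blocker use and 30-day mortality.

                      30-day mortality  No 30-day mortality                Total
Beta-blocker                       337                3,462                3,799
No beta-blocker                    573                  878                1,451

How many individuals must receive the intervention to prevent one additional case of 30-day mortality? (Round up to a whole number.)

Risk in treated group = 337/3799 = 0.08871; risk in control = 573/1451 = 0.39490.
Absolute risk reduction = 0.39490 − 0.08871 = 0.30619
NNT = 1 / ARR = 1 / 0.30619 = 3.266 → round up → 4

4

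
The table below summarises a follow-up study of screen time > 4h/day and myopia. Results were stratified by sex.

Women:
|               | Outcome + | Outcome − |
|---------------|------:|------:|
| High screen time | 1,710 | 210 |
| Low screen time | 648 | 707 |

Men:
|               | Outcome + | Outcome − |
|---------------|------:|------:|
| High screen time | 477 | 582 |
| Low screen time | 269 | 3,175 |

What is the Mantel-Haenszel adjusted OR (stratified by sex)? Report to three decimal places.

9.244

OR_MH = Σ(aᵢdᵢ/nᵢ) / Σ(bᵢcᵢ/nᵢ), where nᵢ is the stratum total.
Stratum 1 (Women): n = 3275; a·d/n = 1710·707/3275 = 369.1511; b·c/n = 210·648/3275 = 41.5511
Stratum 2 (Men): n = 4503; a·d/n = 477·3175/4503 = 336.3258; b·c/n = 582·269/4503 = 34.7675
OR_MH = (369.1511 + 336.3258) / (41.5511 + 34.7675) = 705.4769 / 76.3186 = 9.24384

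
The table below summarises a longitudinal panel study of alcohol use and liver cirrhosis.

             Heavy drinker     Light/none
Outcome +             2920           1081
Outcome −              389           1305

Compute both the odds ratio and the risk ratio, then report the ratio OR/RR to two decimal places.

4.65

Reading the table with exposure as columns: a = 2920 (Heavy drinker, case), b = 389 (Heavy drinker, non-case), c = 1081 (Light/none, case), d = 1305.
OR = (2920·1305)/(389·1081) = 3810600/420509 = 9.06188
Risk in exposed = 2920/3309 = 0.88244; risk in unexposed = 1081/2386 = 0.45306; RR = 1.94774
OR/RR = 9.06188 / 1.94774 = 4.65251
The outcome is not rare, so the OR lies further from 1 than the RR.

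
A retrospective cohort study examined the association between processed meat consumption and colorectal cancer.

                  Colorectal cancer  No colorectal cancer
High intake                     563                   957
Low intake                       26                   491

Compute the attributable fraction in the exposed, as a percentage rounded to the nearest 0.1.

Cells: a = 563, b = 957, c = 26, d = 491.
Risk in exposed = 563/1520 = 0.37039; risk in unexposed = 26/517 = 0.05029.
RR = 0.37039/0.05029 = 7.36516
AR% = (RR − 1)/RR × 100 = (7.36516 − 1)/7.36516 × 100 = 86.4226%

86.4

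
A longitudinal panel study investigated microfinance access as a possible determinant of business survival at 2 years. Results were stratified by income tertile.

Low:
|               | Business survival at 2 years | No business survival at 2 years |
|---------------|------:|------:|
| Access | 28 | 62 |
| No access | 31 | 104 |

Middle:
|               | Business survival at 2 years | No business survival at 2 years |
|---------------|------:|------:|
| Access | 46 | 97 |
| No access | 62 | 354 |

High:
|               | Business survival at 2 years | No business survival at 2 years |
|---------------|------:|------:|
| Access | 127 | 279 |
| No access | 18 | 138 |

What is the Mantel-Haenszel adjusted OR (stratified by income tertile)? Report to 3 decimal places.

2.594

OR_MH = Σ(aᵢdᵢ/nᵢ) / Σ(bᵢcᵢ/nᵢ), where nᵢ is the stratum total.
Stratum 1 (Low): n = 225; a·d/n = 28·104/225 = 12.9422; b·c/n = 62·31/225 = 8.5422
Stratum 2 (Middle): n = 559; a·d/n = 46·354/559 = 29.1306; b·c/n = 97·62/559 = 10.7585
Stratum 3 (High): n = 562; a·d/n = 127·138/562 = 31.1851; b·c/n = 279·18/562 = 8.9359
OR_MH = (12.9422 + 29.1306 + 31.1851) / (8.5422 + 10.7585 + 8.9359) = 73.2579 / 28.2367 = 2.59442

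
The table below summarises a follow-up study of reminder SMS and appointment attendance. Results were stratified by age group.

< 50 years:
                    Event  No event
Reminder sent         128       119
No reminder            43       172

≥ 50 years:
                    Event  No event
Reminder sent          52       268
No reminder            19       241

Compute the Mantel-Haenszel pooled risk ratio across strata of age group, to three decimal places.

2.476

RR_MH = Σ(aᵢ·n₀ᵢ/nᵢ) / Σ(cᵢ·n₁ᵢ/nᵢ), with n₁ᵢ = aᵢ+bᵢ (exposed), n₀ᵢ = cᵢ+dᵢ (unexposed), nᵢ = n₁ᵢ+n₀ᵢ.
Stratum 1 (< 50 years): n₁ = 247, n₀ = 215, n = 462; a·n₀/n = 128·215/462 = 59.5671; c·n₁/n = 43·247/462 = 22.9892
Stratum 2 (≥ 50 years): n₁ = 320, n₀ = 260, n = 580; a·n₀/n = 52·260/580 = 23.3103; c·n₁/n = 19·320/580 = 10.4828
RR_MH = (59.5671 + 23.3103) / (22.9892 + 10.4828) = 82.8774 / 33.4719 = 2.47603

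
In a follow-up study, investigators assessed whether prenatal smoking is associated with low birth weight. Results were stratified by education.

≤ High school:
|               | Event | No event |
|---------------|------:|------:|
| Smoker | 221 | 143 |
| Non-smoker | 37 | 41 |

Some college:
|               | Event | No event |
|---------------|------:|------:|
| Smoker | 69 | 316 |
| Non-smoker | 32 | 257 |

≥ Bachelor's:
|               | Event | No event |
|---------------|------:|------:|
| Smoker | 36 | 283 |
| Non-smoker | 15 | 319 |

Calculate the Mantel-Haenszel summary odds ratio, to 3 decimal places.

OR_MH = Σ(aᵢdᵢ/nᵢ) / Σ(bᵢcᵢ/nᵢ), where nᵢ is the stratum total.
Stratum 1 (≤ High school): n = 442; a·d/n = 221·41/442 = 20.5000; b·c/n = 143·37/442 = 11.9706
Stratum 2 (Some college): n = 674; a·d/n = 69·257/674 = 26.3101; b·c/n = 316·32/674 = 15.0030
Stratum 3 (≥ Bachelor's): n = 653; a·d/n = 36·319/653 = 17.5865; b·c/n = 283·15/653 = 6.5008
OR_MH = (20.5000 + 26.3101 + 17.5865) / (11.9706 + 15.0030 + 6.5008) = 64.3966 / 33.4743 = 1.92376

1.924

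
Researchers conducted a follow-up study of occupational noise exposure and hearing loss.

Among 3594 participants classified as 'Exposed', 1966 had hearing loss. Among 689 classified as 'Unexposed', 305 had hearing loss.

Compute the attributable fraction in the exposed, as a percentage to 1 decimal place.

From the description: a = 1966, b = 1628, c = 305, d = 384.
Risk in exposed = 1966/3594 = 0.54702; risk in unexposed = 305/689 = 0.44267.
RR = 0.54702/0.44267 = 1.23573
AR% = (RR − 1)/RR × 100 = (1.23573 − 1)/1.23573 × 100 = 19.0764%

19.1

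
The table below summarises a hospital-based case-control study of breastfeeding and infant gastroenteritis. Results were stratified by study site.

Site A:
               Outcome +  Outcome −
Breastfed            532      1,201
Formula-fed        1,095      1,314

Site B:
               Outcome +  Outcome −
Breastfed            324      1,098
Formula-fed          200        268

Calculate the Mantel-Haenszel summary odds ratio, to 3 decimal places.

0.495

OR_MH = Σ(aᵢdᵢ/nᵢ) / Σ(bᵢcᵢ/nᵢ), where nᵢ is the stratum total.
Stratum 1 (Site A): n = 4142; a·d/n = 532·1314/4142 = 168.7706; b·c/n = 1201·1095/4142 = 317.5024
Stratum 2 (Site B): n = 1890; a·d/n = 324·268/1890 = 45.9429; b·c/n = 1098·200/1890 = 116.1905
OR_MH = (168.7706 + 45.9429) / (317.5024 + 116.1905) = 214.7135 / 433.6929 = 0.49508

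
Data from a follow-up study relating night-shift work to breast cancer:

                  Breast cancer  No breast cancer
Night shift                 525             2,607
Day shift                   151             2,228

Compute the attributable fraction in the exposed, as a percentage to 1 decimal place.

62.1

Cells: a = 525, b = 2607, c = 151, d = 2228.
Risk in exposed = 525/3132 = 0.16762; risk in unexposed = 151/2379 = 0.06347.
RR = 0.16762/0.06347 = 2.64092
AR% = (RR − 1)/RR × 100 = (2.64092 − 1)/2.64092 × 100 = 62.1344%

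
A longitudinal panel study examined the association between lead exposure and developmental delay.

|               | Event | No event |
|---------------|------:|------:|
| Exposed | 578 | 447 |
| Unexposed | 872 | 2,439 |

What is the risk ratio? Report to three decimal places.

2.141

Cells: a = 578, b = 447, c = 872, d = 2439.
Risk in exposed = 578/1025 = 0.56390; risk in unexposed = 872/3311 = 0.26336.
RR = 0.56390 / 0.26336 = 2.14115
The risk among the exposed is 2.14 times that among the unexposed.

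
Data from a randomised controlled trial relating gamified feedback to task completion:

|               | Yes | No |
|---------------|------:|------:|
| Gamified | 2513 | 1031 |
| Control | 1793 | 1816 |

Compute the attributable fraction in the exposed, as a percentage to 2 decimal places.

Cells: a = 2513, b = 1031, c = 1793, d = 1816.
Risk in exposed = 2513/3544 = 0.70909; risk in unexposed = 1793/3609 = 0.49681.
RR = 0.70909/0.49681 = 1.42727
AR% = (RR − 1)/RR × 100 = (1.42727 − 1)/1.42727 × 100 = 29.9360%

29.94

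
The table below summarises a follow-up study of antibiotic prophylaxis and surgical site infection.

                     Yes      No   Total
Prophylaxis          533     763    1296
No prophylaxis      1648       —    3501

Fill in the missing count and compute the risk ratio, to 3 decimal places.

0.874

The missing cell is in the unexposed row: 3501 − 1648 = 1853.
So a = 533, b = 763, c = 1648, d = 1853.
RR = [a/(a+b)] / [c/(c+d)] = (533/1296) / (1648/3501) = 0.41127/0.47072 = 0.87369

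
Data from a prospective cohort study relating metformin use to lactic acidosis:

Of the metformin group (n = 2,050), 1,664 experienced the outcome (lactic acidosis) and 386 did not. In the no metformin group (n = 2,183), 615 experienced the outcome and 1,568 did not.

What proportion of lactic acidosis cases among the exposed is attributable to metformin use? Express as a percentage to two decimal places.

65.29

From the description: a = 1664, b = 386, c = 615, d = 1568.
Risk in exposed = 1664/2050 = 0.81171; risk in unexposed = 615/2183 = 0.28172.
RR = 0.81171/0.28172 = 2.88123
AR% = (RR − 1)/RR × 100 = (2.88123 − 1)/2.88123 × 100 = 65.2926%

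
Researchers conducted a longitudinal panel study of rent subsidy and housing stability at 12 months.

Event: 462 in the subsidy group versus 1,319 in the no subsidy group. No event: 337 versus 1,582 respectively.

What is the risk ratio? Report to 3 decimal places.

1.272

From the description: a = 462, b = 337, c = 1319, d = 1582.
Risk in exposed = 462/799 = 0.57822; risk in unexposed = 1319/2901 = 0.45467.
RR = 0.57822 / 0.45467 = 1.27174
The risk among the exposed is 1.27 times that among the unexposed.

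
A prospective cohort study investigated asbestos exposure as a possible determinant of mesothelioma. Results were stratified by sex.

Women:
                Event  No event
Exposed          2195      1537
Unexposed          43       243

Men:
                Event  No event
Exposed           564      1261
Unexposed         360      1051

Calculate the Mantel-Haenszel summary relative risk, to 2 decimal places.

1.66

RR_MH = Σ(aᵢ·n₀ᵢ/nᵢ) / Σ(cᵢ·n₁ᵢ/nᵢ), with n₁ᵢ = aᵢ+bᵢ (exposed), n₀ᵢ = cᵢ+dᵢ (unexposed), nᵢ = n₁ᵢ+n₀ᵢ.
Stratum 1 (Women): n₁ = 3732, n₀ = 286, n = 4018; a·n₀/n = 2195·286/4018 = 156.2394; c·n₁/n = 43·3732/4018 = 39.9393
Stratum 2 (Men): n₁ = 1825, n₀ = 1411, n = 3236; a·n₀/n = 564·1411/3236 = 245.9221; c·n₁/n = 360·1825/3236 = 203.0284
RR_MH = (156.2394 + 245.9221) / (39.9393 + 203.0284) = 402.1615 / 242.9677 = 1.65521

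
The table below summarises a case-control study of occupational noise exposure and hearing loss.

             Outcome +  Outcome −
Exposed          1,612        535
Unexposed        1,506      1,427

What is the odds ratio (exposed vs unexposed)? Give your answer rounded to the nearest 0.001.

Cells: a = 1612, b = 535, c = 1506, d = 1427.
OR = (a·d)/(b·c) = (1612 × 1427) / (535 × 1506) = 2300324 / 805710 = 2.85503
The odds of hearing loss are about 2.86 times as high in the exposed group.

2.855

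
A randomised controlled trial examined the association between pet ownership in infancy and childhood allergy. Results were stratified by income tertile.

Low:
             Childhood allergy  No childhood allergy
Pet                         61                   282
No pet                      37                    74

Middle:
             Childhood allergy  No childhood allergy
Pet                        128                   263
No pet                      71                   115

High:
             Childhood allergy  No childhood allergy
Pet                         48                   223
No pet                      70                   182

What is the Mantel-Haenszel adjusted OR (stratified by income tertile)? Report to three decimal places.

OR_MH = Σ(aᵢdᵢ/nᵢ) / Σ(bᵢcᵢ/nᵢ), where nᵢ is the stratum total.
Stratum 1 (Low): n = 454; a·d/n = 61·74/454 = 9.9427; b·c/n = 282·37/454 = 22.9824
Stratum 2 (Middle): n = 577; a·d/n = 128·115/577 = 25.5113; b·c/n = 263·71/577 = 32.3622
Stratum 3 (High): n = 523; a·d/n = 48·182/523 = 16.7036; b·c/n = 223·70/523 = 29.8470
OR_MH = (9.9427 + 25.5113 + 16.7036) / (22.9824 + 32.3622 + 29.8470) = 52.1576 / 85.1916 = 0.61224

0.612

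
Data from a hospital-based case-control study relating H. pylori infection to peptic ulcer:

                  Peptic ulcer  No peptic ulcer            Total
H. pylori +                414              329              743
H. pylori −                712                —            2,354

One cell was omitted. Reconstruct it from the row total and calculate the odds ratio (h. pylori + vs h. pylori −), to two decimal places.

2.90

The missing cell is in the unexposed row: 2354 − 712 = 1642.
So a = 414, b = 329, c = 712, d = 1642.
OR = (a·d)/(b·c) = (414 × 1642) / (329 × 712) = 679788 / 234248 = 2.90200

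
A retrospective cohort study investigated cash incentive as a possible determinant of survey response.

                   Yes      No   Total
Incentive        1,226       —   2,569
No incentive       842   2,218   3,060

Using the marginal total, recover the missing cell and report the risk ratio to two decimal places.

1.73

The missing cell is in the exposed row: 2569 − 1226 = 1343.
So a = 1226, b = 1343, c = 842, d = 2218.
RR = [a/(a+b)] / [c/(c+d)] = (1226/2569) / (842/3060) = 0.47723/0.27516 = 1.73435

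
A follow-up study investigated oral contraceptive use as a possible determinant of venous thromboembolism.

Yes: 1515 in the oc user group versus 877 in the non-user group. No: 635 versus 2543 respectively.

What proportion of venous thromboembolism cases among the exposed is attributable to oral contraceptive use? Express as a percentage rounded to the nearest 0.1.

63.6

From the description: a = 1515, b = 635, c = 877, d = 2543.
Risk in exposed = 1515/2150 = 0.70465; risk in unexposed = 877/3420 = 0.25643.
RR = 0.70465/0.25643 = 2.74790
AR% = (RR − 1)/RR × 100 = (2.74790 − 1)/2.74790 × 100 = 63.6086%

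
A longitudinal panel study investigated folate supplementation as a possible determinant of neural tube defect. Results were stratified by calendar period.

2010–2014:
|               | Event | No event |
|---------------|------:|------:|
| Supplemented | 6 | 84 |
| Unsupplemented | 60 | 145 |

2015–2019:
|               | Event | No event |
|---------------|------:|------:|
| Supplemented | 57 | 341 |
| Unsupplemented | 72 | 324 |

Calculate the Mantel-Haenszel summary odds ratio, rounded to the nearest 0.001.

0.546

OR_MH = Σ(aᵢdᵢ/nᵢ) / Σ(bᵢcᵢ/nᵢ), where nᵢ is the stratum total.
Stratum 1 (2010–2014): n = 295; a·d/n = 6·145/295 = 2.9492; b·c/n = 84·60/295 = 17.0847
Stratum 2 (2015–2019): n = 794; a·d/n = 57·324/794 = 23.2594; b·c/n = 341·72/794 = 30.9219
OR_MH = (2.9492 + 23.2594) / (17.0847 + 30.9219) = 26.2086 / 48.0067 = 0.54594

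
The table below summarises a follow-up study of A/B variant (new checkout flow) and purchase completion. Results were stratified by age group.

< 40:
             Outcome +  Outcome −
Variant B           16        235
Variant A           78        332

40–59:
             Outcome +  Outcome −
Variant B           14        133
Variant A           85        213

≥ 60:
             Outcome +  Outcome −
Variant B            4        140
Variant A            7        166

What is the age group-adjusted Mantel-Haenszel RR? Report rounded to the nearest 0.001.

0.353

RR_MH = Σ(aᵢ·n₀ᵢ/nᵢ) / Σ(cᵢ·n₁ᵢ/nᵢ), with n₁ᵢ = aᵢ+bᵢ (exposed), n₀ᵢ = cᵢ+dᵢ (unexposed), nᵢ = n₁ᵢ+n₀ᵢ.
Stratum 1 (< 40): n₁ = 251, n₀ = 410, n = 661; a·n₀/n = 16·410/661 = 9.9244; c·n₁/n = 78·251/661 = 29.6188
Stratum 2 (40–59): n₁ = 147, n₀ = 298, n = 445; a·n₀/n = 14·298/445 = 9.3753; c·n₁/n = 85·147/445 = 28.0787
Stratum 3 (≥ 60): n₁ = 144, n₀ = 173, n = 317; a·n₀/n = 4·173/317 = 2.1830; c·n₁/n = 7·144/317 = 3.1798
RR_MH = (9.9244 + 9.3753 + 2.1830) / (29.6188 + 28.0787 + 3.1798) = 21.4826 / 60.8772 = 0.35288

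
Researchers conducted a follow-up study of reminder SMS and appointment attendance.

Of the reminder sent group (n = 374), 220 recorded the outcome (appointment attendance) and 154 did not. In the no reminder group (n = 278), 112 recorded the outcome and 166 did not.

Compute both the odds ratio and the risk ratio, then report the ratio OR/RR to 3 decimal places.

1.450

From the description: a = 220, b = 154, c = 112, d = 166.
OR = (220·166)/(154·112) = 36520/17248 = 2.11735
Risk in exposed = 220/374 = 0.58824; risk in unexposed = 112/278 = 0.40288; RR = 1.46008
OR/RR = 2.11735 / 1.46008 = 1.45015
The outcome is not rare, so the OR lies further from 1 than the RR.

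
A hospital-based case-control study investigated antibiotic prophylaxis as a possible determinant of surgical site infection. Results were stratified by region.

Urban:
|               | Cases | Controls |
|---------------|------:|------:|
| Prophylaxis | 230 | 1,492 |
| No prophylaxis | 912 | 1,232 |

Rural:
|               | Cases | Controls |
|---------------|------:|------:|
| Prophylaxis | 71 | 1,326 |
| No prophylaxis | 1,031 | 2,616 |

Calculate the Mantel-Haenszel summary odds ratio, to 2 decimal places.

0.18

OR_MH = Σ(aᵢdᵢ/nᵢ) / Σ(bᵢcᵢ/nᵢ), where nᵢ is the stratum total.
Stratum 1 (Urban): n = 3866; a·d/n = 230·1232/3866 = 73.2954; b·c/n = 1492·912/3866 = 351.9669
Stratum 2 (Rural): n = 5044; a·d/n = 71·2616/5044 = 36.8232; b·c/n = 1326·1031/5044 = 271.0361
OR_MH = (73.2954 + 36.8232) / (351.9669 + 271.0361) = 110.1186 / 623.0030 = 0.17675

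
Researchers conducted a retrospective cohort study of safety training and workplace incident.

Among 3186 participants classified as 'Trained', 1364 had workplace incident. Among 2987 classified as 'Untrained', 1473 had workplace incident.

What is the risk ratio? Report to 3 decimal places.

0.868

From the description: a = 1364, b = 1822, c = 1473, d = 1514.
Risk in exposed = 1364/3186 = 0.42812; risk in unexposed = 1473/2987 = 0.49314.
RR = 0.42812 / 0.49314 = 0.86816
The risk is 13% lower among the exposed than among the unexposed.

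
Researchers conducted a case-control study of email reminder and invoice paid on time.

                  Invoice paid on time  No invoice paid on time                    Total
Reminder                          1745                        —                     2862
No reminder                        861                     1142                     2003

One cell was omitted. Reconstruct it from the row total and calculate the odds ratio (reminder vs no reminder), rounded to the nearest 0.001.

2.072

The missing cell is in the exposed row: 2862 − 1745 = 1117.
So a = 1745, b = 1117, c = 861, d = 1142.
OR = (a·d)/(b·c) = (1745 × 1142) / (1117 × 861) = 1992790 / 961737 = 2.07207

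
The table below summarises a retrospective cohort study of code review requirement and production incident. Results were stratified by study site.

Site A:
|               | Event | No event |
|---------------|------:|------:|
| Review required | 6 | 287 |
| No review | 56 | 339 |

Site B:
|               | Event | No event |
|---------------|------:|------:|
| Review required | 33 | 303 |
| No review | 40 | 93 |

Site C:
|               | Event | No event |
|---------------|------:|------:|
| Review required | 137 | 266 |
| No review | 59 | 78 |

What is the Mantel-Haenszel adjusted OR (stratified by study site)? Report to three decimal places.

0.374

OR_MH = Σ(aᵢdᵢ/nᵢ) / Σ(bᵢcᵢ/nᵢ), where nᵢ is the stratum total.
Stratum 1 (Site A): n = 688; a·d/n = 6·339/688 = 2.9564; b·c/n = 287·56/688 = 23.3605
Stratum 2 (Site B): n = 469; a·d/n = 33·93/469 = 6.5437; b·c/n = 303·40/469 = 25.8422
Stratum 3 (Site C): n = 540; a·d/n = 137·78/540 = 19.7889; b·c/n = 266·59/540 = 29.0630
OR_MH = (2.9564 + 6.5437 + 19.7889) / (23.3605 + 25.8422 + 29.0630) = 29.2890 / 78.2656 = 0.37423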